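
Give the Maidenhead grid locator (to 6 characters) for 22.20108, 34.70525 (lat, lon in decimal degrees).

KL72ie

Add 180° to longitude and 90° to latitude: 214.7053, 112.2011.
Field: lon ⌊214.7053/20⌋ = 10 → K; lat ⌊112.2011/10⌋ = 11 → L.
Square: lon ⌊14.7053/2⌋ = 7; lat ⌊2.2011/1⌋ = 2.
Subsquare: lon ⌊0.7053/0.0833333⌋ = 8 → i; lat ⌊0.2011/0.0416667⌋ = 4 → e.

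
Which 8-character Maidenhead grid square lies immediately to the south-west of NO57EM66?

NO57em55

Longitude extended square 6; −1 → 5.
Latitude extended square 6; −1 → 5.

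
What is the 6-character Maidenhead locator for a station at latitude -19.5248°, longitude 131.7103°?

Offset from 180°W / 90°S: lon 311.7103°, lat 70.4752°.
Field (20°×10°, letters A–R): lon ⌊311.7103/20⌋ = 15 → P; lat ⌊70.4752/10⌋ = 7 → H.
Square (2°×1°, digits 0–9): lon ⌊11.7103/2⌋ = 5; lat ⌊0.4752/1⌋ = 0.
Subsquare (5′×2.5′, letters a–x): lon ⌊1.7103/0.0833333⌋ = 20 → u; lat ⌊0.4752/0.0416667⌋ = 11 → l.

PH50ul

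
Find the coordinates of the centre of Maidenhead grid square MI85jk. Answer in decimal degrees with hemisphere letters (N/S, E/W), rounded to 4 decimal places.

4.5625° S, 76.7917° E

Field M=12, I=8: +12·20° lon, +8·10° lat → SW at lon 60°, lat -10°.
Square 8, 5: +8·2° lon, +5·1° lat → SW at lon 76°, lat -5°.
Subsquare j=9, k=10: +9·0.0833333° lon, +10·0.0416667° lat → SW at lon 76.75°, lat -4.58333°.
Cell spans 0.0833333° lon × 0.0416667° lat. Centre is SW corner plus half of each.
latitude 4.5625° S, longitude 76.7917° E.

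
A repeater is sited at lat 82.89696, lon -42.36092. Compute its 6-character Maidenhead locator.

GR82tv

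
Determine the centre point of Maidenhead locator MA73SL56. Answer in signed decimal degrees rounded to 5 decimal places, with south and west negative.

Field M=12, A=0: +12·20° lon, +0·10° lat → SW at lon 60°, lat -90°.
Square 7, 3: +7·2° lon, +3·1° lat → SW at lon 74°, lat -87°.
Subsquare s=18, l=11: +18·0.0833333° lon, +11·0.0416667° lat → SW at lon 75.5°, lat -86.5417°.
Extended square 5, 6: +5·0.00833333° lon, +6·0.00416667° lat → SW at lon 75.5417°, lat -86.5167°.
Cell spans 0.00833333° lon × 0.00416667° lat. Centre is SW corner plus half of each.
latitude -86.51458, longitude 75.54583.

-86.51458, 75.54583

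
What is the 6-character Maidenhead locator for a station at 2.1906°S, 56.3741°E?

LI87et

Offset from 180°W / 90°S: lon 236.3741°, lat 87.8094°.
Field: 236.3741/20 → 11 → L, 87.8094/10 → 8 → I; chars LI.
Square: 16.3741/2 → 8, 7.8094/1 → 7; chars 87.
Subsquare: 0.3741/0.0833333 → 4 → e, 0.8094/0.0416667 → 19 → t; chars et.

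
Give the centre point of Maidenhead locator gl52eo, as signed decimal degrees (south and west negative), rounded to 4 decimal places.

Field G=6, L=11: +6·20° lon, +11·10° lat → SW at lon -60°, lat 20°.
Square 5, 2: +5·2° lon, +2·1° lat → SW at lon -50°, lat 22°.
Subsquare e=4, o=14: +4·0.0833333° lon, +14·0.0416667° lat → SW at lon -49.6667°, lat 22.5833°.
Cell spans 0.0833333° lon × 0.0416667° lat. Centre is SW corner plus half of each.
latitude 22.6042, longitude -49.6250.

22.6042, -49.6250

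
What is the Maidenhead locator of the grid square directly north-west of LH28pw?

Longitude subsquare p = 15; −1 → 14 = o.
Latitude subsquare w = 22; +1 → 23 = x.

LH28ox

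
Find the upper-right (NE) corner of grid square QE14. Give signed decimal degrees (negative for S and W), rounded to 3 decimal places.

Field Q=16, E=4: +16·20° lon, +4·10° lat → SW at lon 140°, lat -50°.
Square 1, 4: +1·2° lon, +4·1° lat → SW at lon 142°, lat -46°.
Cell spans 2° lon × 1° lat. NE corner is SW corner plus one full cell.
latitude -45.000, longitude 144.000.

-45.000, 144.000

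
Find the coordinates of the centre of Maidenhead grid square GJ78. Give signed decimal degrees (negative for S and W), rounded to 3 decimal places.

8.500, -45.000

Field G=6, J=9: +6·20° lon, +9·10° lat → SW at lon -60°, lat 0°.
Square 7, 8: +7·2° lon, +8·1° lat → SW at lon -46°, lat 8°.
Cell spans 2° lon × 1° lat. Centre is SW corner plus half of each.
latitude 8.500, longitude -45.000.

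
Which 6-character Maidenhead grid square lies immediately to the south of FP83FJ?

FP83fi

Latitude subsquare j = 9; −1 → 8 = i.
The longitude characters are unchanged.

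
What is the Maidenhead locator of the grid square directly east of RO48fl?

RO48gl

Longitude subsquare f = 5; +1 → 6 = g.
The latitude characters are unchanged.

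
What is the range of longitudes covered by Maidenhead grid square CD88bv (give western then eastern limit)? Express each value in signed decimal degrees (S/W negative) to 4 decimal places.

-123.9167, -123.8333

Field C=2, D=3: +2·20° lon, +3·10° lat → SW at lon -140°, lat -60°.
Square 8, 8: +8·2° lon, +8·1° lat → SW at lon -124°, lat -52°.
Subsquare b=1, v=21: +1·0.0833333° lon, +21·0.0416667° lat → SW at lon -123.917°, lat -51.125°.
Cell spans 0.0833333° lon × 0.0416667° lat.
west -123.9167, east -123.8333.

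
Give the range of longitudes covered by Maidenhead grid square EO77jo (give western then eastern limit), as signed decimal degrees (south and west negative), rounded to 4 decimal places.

-85.2500, -85.1667

Field E=4, O=14: +4·20° lon, +14·10° lat → SW at lon -100°, lat 50°.
Square 7, 7: +7·2° lon, +7·1° lat → SW at lon -86°, lat 57°.
Subsquare j=9, o=14: +9·0.0833333° lon, +14·0.0416667° lat → SW at lon -85.25°, lat 57.5833°.
Cell spans 0.0833333° lon × 0.0416667° lat.
west -85.2500, east -85.1667.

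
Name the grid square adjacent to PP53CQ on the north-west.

PP53br

Longitude subsquare c = 2; −1 → 1 = b.
Latitude subsquare q = 16; +1 → 17 = r.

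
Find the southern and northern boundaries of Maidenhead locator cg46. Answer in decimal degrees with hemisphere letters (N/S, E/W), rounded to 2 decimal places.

24.00° S, 23.00° S

Field C=2, G=6: +2·20° lon, +6·10° lat → SW at lon -140°, lat -30°.
Square 4, 6: +4·2° lon, +6·1° lat → SW at lon -132°, lat -24°.
Cell spans 2° lon × 1° lat.
south 24.00° S, north 23.00° S.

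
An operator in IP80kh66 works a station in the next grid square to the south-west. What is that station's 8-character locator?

IP80kh55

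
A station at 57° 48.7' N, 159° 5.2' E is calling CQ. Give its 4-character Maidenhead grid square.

QO97

Offset from 180°W / 90°S: lon 339.09°, lat 147.81°.
Field: 339.09/20 → 16 → Q, 147.81/10 → 14 → O; chars QO.
Square: 19.09/2 → 9, 7.81/1 → 7; chars 97.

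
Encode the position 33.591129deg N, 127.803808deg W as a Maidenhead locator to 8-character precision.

CM63co31

Shift to the Maidenhead origin (180°W, 90°S): lon 52.19619, lat 123.59113.
Field: lon ⌊52.19619/20⌋ = 2 → C; lat ⌊123.59113/10⌋ = 12 → M.
Square: lon ⌊12.19619/2⌋ = 6; lat ⌊3.59113/1⌋ = 3.
Subsquare: lon ⌊0.19619/0.0833333⌋ = 2 → c; lat ⌊0.59113/0.0416667⌋ = 14 → o.
Extended square: lon ⌊0.02953/0.00833333⌋ = 3; lat ⌊0.00780/0.00416667⌋ = 1.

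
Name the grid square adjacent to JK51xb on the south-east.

JK61aa

Longitude subsquare x = 23; +1 → 24, wraps to 0 = a, carry into square.
Longitude square 5; +1 → 6.
Latitude subsquare b = 1; −1 → 0 = a.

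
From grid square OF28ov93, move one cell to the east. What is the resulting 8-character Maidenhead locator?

OF28pv03

Longitude extended square 9; +1 → 10, wraps to 0, carry into subsquare.
Longitude subsquare o = 14; +1 → 15 = p.
The latitude characters are unchanged.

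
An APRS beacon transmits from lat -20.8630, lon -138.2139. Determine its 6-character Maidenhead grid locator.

Add 180° to longitude and 90° to latitude: 41.7861, 69.1370.
Field: 41.7861/20 → 2 → C, 69.1370/10 → 6 → G; chars CG.
Square: 1.7861/2 → 0, 9.1370/1 → 9; chars 09.
Subsquare: 1.7861/0.0833333 → 21 → v, 0.1370/0.0416667 → 3 → d; chars vd.

CG09vd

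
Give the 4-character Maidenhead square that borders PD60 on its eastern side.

Longitude square 6; +1 → 7.
The latitude characters are unchanged.

PD70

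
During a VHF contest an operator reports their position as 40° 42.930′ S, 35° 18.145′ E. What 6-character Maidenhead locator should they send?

KE79pg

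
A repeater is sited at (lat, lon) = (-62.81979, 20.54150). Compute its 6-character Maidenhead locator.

Add 180° to longitude and 90° to latitude: 200.5415, 27.1802.
Field: lon ⌊200.5415/20⌋ = 10 → K; lat ⌊27.1802/10⌋ = 2 → C.
Square: lon ⌊0.5415/2⌋ = 0; lat ⌊7.1802/1⌋ = 7.
Subsquare: lon ⌊0.5415/0.0833333⌋ = 6 → g; lat ⌊0.1802/0.0416667⌋ = 4 → e.

KC07ge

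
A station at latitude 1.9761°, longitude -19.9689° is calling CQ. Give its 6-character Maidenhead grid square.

Shift to the Maidenhead origin (180°W, 90°S): lon 160.0311, lat 91.9761.
Field: lon ⌊160.0311/20⌋ = 8 → I; lat ⌊91.9761/10⌋ = 9 → J.
Square: lon ⌊0.0311/2⌋ = 0; lat ⌊1.9761/1⌋ = 1.
Subsquare: lon ⌊0.0311/0.0833333⌋ = 0 → a; lat ⌊0.9761/0.0416667⌋ = 23 → x.

IJ01ax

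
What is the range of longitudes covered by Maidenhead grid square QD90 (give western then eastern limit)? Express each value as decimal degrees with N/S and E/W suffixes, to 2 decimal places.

158.00° E, 160.00° E

Field Q=16, D=3: +16·20° lon, +3·10° lat → SW at lon 140°, lat -60°.
Square 9, 0: +9·2° lon, +0·1° lat → SW at lon 158°, lat -60°.
Cell spans 2° lon × 1° lat.
west 158.00° E, east 160.00° E.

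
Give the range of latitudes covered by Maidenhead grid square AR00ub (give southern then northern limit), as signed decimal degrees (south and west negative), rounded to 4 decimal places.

80.0417, 80.0833

Field A=0, R=17: +0·20° lon, +17·10° lat → SW at lon -180°, lat 80°.
Square 0, 0: +0·2° lon, +0·1° lat → SW at lon -180°, lat 80°.
Subsquare u=20, b=1: +20·0.0833333° lon, +1·0.0416667° lat → SW at lon -178.333°, lat 80.0417°.
Cell spans 0.0833333° lon × 0.0416667° lat.
south 80.0417, north 80.0833.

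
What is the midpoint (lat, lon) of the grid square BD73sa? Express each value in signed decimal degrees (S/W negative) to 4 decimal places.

-56.9792, -144.4583

Field B=1, D=3: +1·20° lon, +3·10° lat → SW at lon -160°, lat -60°.
Square 7, 3: +7·2° lon, +3·1° lat → SW at lon -146°, lat -57°.
Subsquare s=18, a=0: +18·0.0833333° lon, +0·0.0416667° lat → SW at lon -144.5°, lat -57°.
Cell spans 0.0833333° lon × 0.0416667° lat. Centre is SW corner plus half of each.
latitude -56.9792, longitude -144.4583.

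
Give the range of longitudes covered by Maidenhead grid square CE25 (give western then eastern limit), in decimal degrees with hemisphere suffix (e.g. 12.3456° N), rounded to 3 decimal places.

136.000° W, 134.000° W

Field C=2, E=4: +2·20° lon, +4·10° lat → SW at lon -140°, lat -50°.
Square 2, 5: +2·2° lon, +5·1° lat → SW at lon -136°, lat -45°.
Cell spans 2° lon × 1° lat.
west 136.000° W, east 134.000° W.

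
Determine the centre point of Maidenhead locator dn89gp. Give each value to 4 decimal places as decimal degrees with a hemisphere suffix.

49.6458° N, 103.4583° W

Field D=3, N=13: +3·20° lon, +13·10° lat → SW at lon -120°, lat 40°.
Square 8, 9: +8·2° lon, +9·1° lat → SW at lon -104°, lat 49°.
Subsquare g=6, p=15: +6·0.0833333° lon, +15·0.0416667° lat → SW at lon -103.5°, lat 49.625°.
Cell spans 0.0833333° lon × 0.0416667° lat. Centre is SW corner plus half of each.
latitude 49.6458° N, longitude 103.4583° W.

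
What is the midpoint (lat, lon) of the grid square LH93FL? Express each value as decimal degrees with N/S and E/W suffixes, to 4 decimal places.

16.5208° S, 58.4583° E

Field L=11, H=7: +11·20° lon, +7·10° lat → SW at lon 40°, lat -20°.
Square 9, 3: +9·2° lon, +3·1° lat → SW at lon 58°, lat -17°.
Subsquare f=5, l=11: +5·0.0833333° lon, +11·0.0416667° lat → SW at lon 58.4167°, lat -16.5417°.
Cell spans 0.0833333° lon × 0.0416667° lat. Centre is SW corner plus half of each.
latitude 16.5208° S, longitude 58.4583° E.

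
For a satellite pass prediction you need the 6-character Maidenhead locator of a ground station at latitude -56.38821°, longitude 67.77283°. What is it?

MD33vo

Offset from 180°W / 90°S: lon 247.7728°, lat 33.6118°.
Field (20°×10°, letters A–R): lon ⌊247.7728/20⌋ = 12 → M; lat ⌊33.6118/10⌋ = 3 → D.
Square (2°×1°, digits 0–9): lon ⌊7.7728/2⌋ = 3; lat ⌊3.6118/1⌋ = 3.
Subsquare (5′×2.5′, letters a–x): lon ⌊1.7728/0.0833333⌋ = 21 → v; lat ⌊0.6118/0.0416667⌋ = 14 → o.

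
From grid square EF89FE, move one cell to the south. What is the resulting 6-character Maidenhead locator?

Latitude subsquare e = 4; −1 → 3 = d.
The longitude characters are unchanged.

EF89fd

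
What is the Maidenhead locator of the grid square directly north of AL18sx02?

Latitude extended square 2; +1 → 3.
The longitude characters are unchanged.

AL18sx03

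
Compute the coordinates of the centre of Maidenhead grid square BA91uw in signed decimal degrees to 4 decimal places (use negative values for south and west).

Field B=1, A=0: +1·20° lon, +0·10° lat → SW at lon -160°, lat -90°.
Square 9, 1: +9·2° lon, +1·1° lat → SW at lon -142°, lat -89°.
Subsquare u=20, w=22: +20·0.0833333° lon, +22·0.0416667° lat → SW at lon -140.333°, lat -88.0833°.
Cell spans 0.0833333° lon × 0.0416667° lat. Centre is SW corner plus half of each.
latitude -88.0625, longitude -140.2917.

-88.0625, -140.2917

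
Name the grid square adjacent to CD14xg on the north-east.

CD24ah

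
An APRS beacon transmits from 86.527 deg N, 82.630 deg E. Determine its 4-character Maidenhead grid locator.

Add 180° to longitude and 90° to latitude: 262.63, 176.53.
Field: 262.63/20 → 13 → N, 176.53/10 → 17 → R; chars NR.
Square: 2.63/2 → 1, 6.53/1 → 6; chars 16.

NR16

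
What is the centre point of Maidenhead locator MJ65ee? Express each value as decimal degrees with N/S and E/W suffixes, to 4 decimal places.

5.1875° N, 72.3750° E

Field M=12, J=9: +12·20° lon, +9·10° lat → SW at lon 60°, lat 0°.
Square 6, 5: +6·2° lon, +5·1° lat → SW at lon 72°, lat 5°.
Subsquare e=4, e=4: +4·0.0833333° lon, +4·0.0416667° lat → SW at lon 72.3333°, lat 5.16667°.
Cell spans 0.0833333° lon × 0.0416667° lat. Centre is SW corner plus half of each.
latitude 5.1875° N, longitude 72.3750° E.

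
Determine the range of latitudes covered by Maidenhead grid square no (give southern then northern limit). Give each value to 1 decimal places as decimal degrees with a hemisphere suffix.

50.0° N, 60.0° N

Field N=13, O=14: +13·20° lon, +14·10° lat → SW at lon 80°, lat 50°.
Cell spans 20° lon × 10° lat.
south 50.0° N, north 60.0° N.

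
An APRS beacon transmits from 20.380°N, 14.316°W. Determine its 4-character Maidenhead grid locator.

Shift to the Maidenhead origin (180°W, 90°S): lon 165.68, lat 110.38.
Field (20°×10°, letters A–R): 165.68/20 → 8 → I, 110.38/10 → 11 → L; chars IL.
Square (2°×1°, digits 0–9): 5.68/2 → 2, 0.38/1 → 0; chars 20.

IL20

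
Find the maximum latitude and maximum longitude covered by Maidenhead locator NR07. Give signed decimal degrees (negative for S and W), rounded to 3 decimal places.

88.000, 82.000

Field N=13, R=17: +13·20° lon, +17·10° lat → SW at lon 80°, lat 80°.
Square 0, 7: +0·2° lon, +7·1° lat → SW at lon 80°, lat 87°.
Cell spans 2° lon × 1° lat. NE corner is SW corner plus one full cell.
latitude 88.000, longitude 82.000.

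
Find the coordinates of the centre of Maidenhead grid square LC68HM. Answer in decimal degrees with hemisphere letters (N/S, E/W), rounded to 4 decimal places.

Field L=11, C=2: +11·20° lon, +2·10° lat → SW at lon 40°, lat -70°.
Square 6, 8: +6·2° lon, +8·1° lat → SW at lon 52°, lat -62°.
Subsquare h=7, m=12: +7·0.0833333° lon, +12·0.0416667° lat → SW at lon 52.5833°, lat -61.5°.
Cell spans 0.0833333° lon × 0.0416667° lat. Centre is SW corner plus half of each.
latitude 61.4792° S, longitude 52.6250° E.

61.4792° S, 52.6250° E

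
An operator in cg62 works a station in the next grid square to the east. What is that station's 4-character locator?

CG72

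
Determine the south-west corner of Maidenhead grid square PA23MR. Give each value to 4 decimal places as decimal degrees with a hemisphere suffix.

86.2917° S, 125.0000° E

Field P=15, A=0: +15·20° lon, +0·10° lat → SW at lon 120°, lat -90°.
Square 2, 3: +2·2° lon, +3·1° lat → SW at lon 124°, lat -87°.
Subsquare m=12, r=17: +12·0.0833333° lon, +17·0.0416667° lat → SW at lon 125°, lat -86.2917°.
latitude 86.2917° S, longitude 125.0000° E.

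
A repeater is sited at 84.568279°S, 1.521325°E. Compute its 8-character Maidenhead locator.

Add 180° to longitude and 90° to latitude: 181.52132, 5.43172.
Field (20°×10°, letters A–R): lon ⌊181.52132/20⌋ = 9 → J; lat ⌊5.43172/10⌋ = 0 → A.
Square (2°×1°, digits 0–9): lon ⌊1.52132/2⌋ = 0; lat ⌊5.43172/1⌋ = 5.
Subsquare (5′×2.5′, letters a–x): lon ⌊1.52132/0.0833333⌋ = 18 → s; lat ⌊0.43172/0.0416667⌋ = 10 → k.
Extended square (30″×15″, digits 0–9): lon ⌊0.02132/0.00833333⌋ = 2; lat ⌊0.01505/0.00416667⌋ = 3.

JA05sk23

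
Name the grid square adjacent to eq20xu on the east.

Longitude subsquare x = 23; +1 → 24, wraps to 0 = a, carry into square.
Longitude square 2; +1 → 3.
The latitude characters are unchanged.

EQ30au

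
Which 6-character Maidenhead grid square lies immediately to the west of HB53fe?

Longitude subsquare f = 5; −1 → 4 = e.
The latitude characters are unchanged.

HB53ee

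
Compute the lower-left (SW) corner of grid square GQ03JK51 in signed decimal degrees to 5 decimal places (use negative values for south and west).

73.42083, -59.20833

Field G=6, Q=16: +6·20° lon, +16·10° lat → SW at lon -60°, lat 70°.
Square 0, 3: +0·2° lon, +3·1° lat → SW at lon -60°, lat 73°.
Subsquare j=9, k=10: +9·0.0833333° lon, +10·0.0416667° lat → SW at lon -59.25°, lat 73.4167°.
Extended square 5, 1: +5·0.00833333° lon, +1·0.00416667° lat → SW at lon -59.2083°, lat 73.4208°.
latitude 73.42083, longitude -59.20833.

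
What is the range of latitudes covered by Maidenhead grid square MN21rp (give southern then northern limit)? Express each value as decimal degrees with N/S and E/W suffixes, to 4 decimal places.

41.6250° N, 41.6667° N

Field M=12, N=13: +12·20° lon, +13·10° lat → SW at lon 60°, lat 40°.
Square 2, 1: +2·2° lon, +1·1° lat → SW at lon 64°, lat 41°.
Subsquare r=17, p=15: +17·0.0833333° lon, +15·0.0416667° lat → SW at lon 65.4167°, lat 41.625°.
Cell spans 0.0833333° lon × 0.0416667° lat.
south 41.6250° N, north 41.6667° N.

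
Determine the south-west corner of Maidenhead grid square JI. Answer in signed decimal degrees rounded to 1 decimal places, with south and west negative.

-10.0, 0.0

Field J=9, I=8: +9·20° lon, +8·10° lat → SW at lon 0°, lat -10°.
latitude -10.0, longitude 0.0.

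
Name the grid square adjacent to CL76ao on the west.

Longitude subsquare a = 0; −1 → -1, wraps to 23 = x, carry into square.
Longitude square 7; −1 → 6.
The latitude characters are unchanged.

CL66xo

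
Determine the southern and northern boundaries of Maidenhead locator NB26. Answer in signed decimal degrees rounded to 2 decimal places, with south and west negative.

-74.00, -73.00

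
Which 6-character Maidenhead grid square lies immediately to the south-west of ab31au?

AB21xt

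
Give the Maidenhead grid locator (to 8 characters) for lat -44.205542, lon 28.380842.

Offset from 180°W / 90°S: lon 208.38084°, lat 45.79446°.
Field: lon ⌊208.38084/20⌋ = 10 → K; lat ⌊45.79446/10⌋ = 4 → E.
Square: lon ⌊8.38084/2⌋ = 4; lat ⌊5.79446/1⌋ = 5.
Subsquare: lon ⌊0.38084/0.0833333⌋ = 4 → e; lat ⌊0.79446/0.0416667⌋ = 19 → t.
Extended square: lon ⌊0.04751/0.00833333⌋ = 5; lat ⌊0.00279/0.00416667⌋ = 0.

KE45et50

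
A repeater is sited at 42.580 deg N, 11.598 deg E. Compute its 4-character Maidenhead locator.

JN52

Shift to the Maidenhead origin (180°W, 90°S): lon 191.60, lat 132.58.
Field: 191.60/20 → 9 → J, 132.58/10 → 13 → N; chars JN.
Square: 11.60/2 → 5, 2.58/1 → 2; chars 52.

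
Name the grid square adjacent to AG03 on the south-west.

RG92

Longitude square 0; −1 → -1, wraps to 9, carry into field.
Longitude field A = 0; −1 → -1, wraps to 17 = R, wrapping around the antimeridian.
Latitude square 3; −1 → 2.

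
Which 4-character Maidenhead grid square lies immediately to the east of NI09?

Longitude square 0; +1 → 1.
The latitude characters are unchanged.

NI19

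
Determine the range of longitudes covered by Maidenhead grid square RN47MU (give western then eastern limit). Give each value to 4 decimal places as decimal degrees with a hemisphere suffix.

169.0000° E, 169.0833° E

Field R=17, N=13: +17·20° lon, +13·10° lat → SW at lon 160°, lat 40°.
Square 4, 7: +4·2° lon, +7·1° lat → SW at lon 168°, lat 47°.
Subsquare m=12, u=20: +12·0.0833333° lon, +20·0.0416667° lat → SW at lon 169°, lat 47.8333°.
Cell spans 0.0833333° lon × 0.0416667° lat.
west 169.0000° E, east 169.0833° E.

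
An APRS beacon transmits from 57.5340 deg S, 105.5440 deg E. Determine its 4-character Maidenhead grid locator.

Add 180° to longitude and 90° to latitude: 285.54, 32.47.
Field (20°×10°, letters A–R): 285.54/20 → 14 → O, 32.47/10 → 3 → D; chars OD.
Square (2°×1°, digits 0–9): 5.54/2 → 2, 2.47/1 → 2; chars 22.

OD22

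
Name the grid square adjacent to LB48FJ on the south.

LB48fi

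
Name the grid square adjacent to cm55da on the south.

CM54dx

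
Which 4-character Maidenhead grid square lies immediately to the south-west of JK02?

IK91

Longitude square 0; −1 → -1, wraps to 9, carry into field.
Longitude field J = 9; −1 → 8 = I.
Latitude square 2; −1 → 1.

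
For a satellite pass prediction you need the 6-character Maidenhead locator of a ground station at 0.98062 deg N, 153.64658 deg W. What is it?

Add 180° to longitude and 90° to latitude: 26.3534, 90.9806.
Field: 26.3534/20 → 1 → B, 90.9806/10 → 9 → J; chars BJ.
Square: 6.3534/2 → 3, 0.9806/1 → 0; chars 30.
Subsquare: 0.3534/0.0833333 → 4 → e, 0.9806/0.0416667 → 23 → x; chars ex.

BJ30ex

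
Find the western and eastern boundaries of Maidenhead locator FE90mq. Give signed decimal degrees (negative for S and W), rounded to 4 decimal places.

Field F=5, E=4: +5·20° lon, +4·10° lat → SW at lon -80°, lat -50°.
Square 9, 0: +9·2° lon, +0·1° lat → SW at lon -62°, lat -50°.
Subsquare m=12, q=16: +12·0.0833333° lon, +16·0.0416667° lat → SW at lon -61°, lat -49.3333°.
Cell spans 0.0833333° lon × 0.0416667° lat.
west -61.0000, east -60.9167.

-61.0000, -60.9167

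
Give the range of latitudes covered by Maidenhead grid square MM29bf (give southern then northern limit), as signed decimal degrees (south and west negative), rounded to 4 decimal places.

Field M=12, M=12: +12·20° lon, +12·10° lat → SW at lon 60°, lat 30°.
Square 2, 9: +2·2° lon, +9·1° lat → SW at lon 64°, lat 39°.
Subsquare b=1, f=5: +1·0.0833333° lon, +5·0.0416667° lat → SW at lon 64.0833°, lat 39.2083°.
Cell spans 0.0833333° lon × 0.0416667° lat.
south 39.2083, north 39.2500.

39.2083, 39.2500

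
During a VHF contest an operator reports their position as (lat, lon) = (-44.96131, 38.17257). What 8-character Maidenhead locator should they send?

Offset from 180°W / 90°S: lon 218.17257°, lat 45.03869°.
Field (20°×10°, letters A–R): lon ⌊218.17257/20⌋ = 10 → K; lat ⌊45.03869/10⌋ = 4 → E.
Square (2°×1°, digits 0–9): lon ⌊18.17257/2⌋ = 9; lat ⌊5.03869/1⌋ = 5.
Subsquare (5′×2.5′, letters a–x): lon ⌊0.17257/0.0833333⌋ = 2 → c; lat ⌊0.03869/0.0416667⌋ = 0 → a.
Extended square (30″×15″, digits 0–9): lon ⌊0.00590/0.00833333⌋ = 0; lat ⌊0.03869/0.00416667⌋ = 9.

KE95ca09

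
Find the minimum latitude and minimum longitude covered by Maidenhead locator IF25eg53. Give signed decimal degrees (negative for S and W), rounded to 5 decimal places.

-34.73750, -15.62500

Field I=8, F=5: +8·20° lon, +5·10° lat → SW at lon -20°, lat -40°.
Square 2, 5: +2·2° lon, +5·1° lat → SW at lon -16°, lat -35°.
Subsquare e=4, g=6: +4·0.0833333° lon, +6·0.0416667° lat → SW at lon -15.6667°, lat -34.75°.
Extended square 5, 3: +5·0.00833333° lon, +3·0.00416667° lat → SW at lon -15.625°, lat -34.7375°.
latitude -34.73750, longitude -15.62500.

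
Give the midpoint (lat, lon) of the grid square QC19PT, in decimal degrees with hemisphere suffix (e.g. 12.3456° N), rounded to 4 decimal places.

60.1875° S, 143.2917° E

Field Q=16, C=2: +16·20° lon, +2·10° lat → SW at lon 140°, lat -70°.
Square 1, 9: +1·2° lon, +9·1° lat → SW at lon 142°, lat -61°.
Subsquare p=15, t=19: +15·0.0833333° lon, +19·0.0416667° lat → SW at lon 143.25°, lat -60.2083°.
Cell spans 0.0833333° lon × 0.0416667° lat. Centre is SW corner plus half of each.
latitude 60.1875° S, longitude 143.2917° E.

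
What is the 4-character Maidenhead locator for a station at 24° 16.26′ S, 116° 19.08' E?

OG85

Shift to the Maidenhead origin (180°W, 90°S): lon 296.32, lat 65.73.
Field: lon ⌊296.32/20⌋ = 14 → O; lat ⌊65.73/10⌋ = 6 → G.
Square: lon ⌊16.32/2⌋ = 8; lat ⌊5.73/1⌋ = 5.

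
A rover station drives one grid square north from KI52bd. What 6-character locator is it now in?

KI52be

Latitude subsquare d = 3; +1 → 4 = e.
The longitude characters are unchanged.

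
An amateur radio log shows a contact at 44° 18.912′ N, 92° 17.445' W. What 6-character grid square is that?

EN34uh

Offset from 180°W / 90°S: lon 87.7092°, lat 134.3152°.
Field: lon ⌊87.7092/20⌋ = 4 → E; lat ⌊134.3152/10⌋ = 13 → N.
Square: lon ⌊7.7092/2⌋ = 3; lat ⌊4.3152/1⌋ = 4.
Subsquare: lon ⌊1.7092/0.0833333⌋ = 20 → u; lat ⌊0.3152/0.0416667⌋ = 7 → h.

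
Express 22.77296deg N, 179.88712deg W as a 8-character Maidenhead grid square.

Shift to the Maidenhead origin (180°W, 90°S): lon 0.11288, lat 112.77296.
Field: lon ⌊0.11288/20⌋ = 0 → A; lat ⌊112.77296/10⌋ = 11 → L.
Square: lon ⌊0.11288/2⌋ = 0; lat ⌊2.77296/1⌋ = 2.
Subsquare: lon ⌊0.11288/0.0833333⌋ = 1 → b; lat ⌊0.77296/0.0416667⌋ = 18 → s.
Extended square: lon ⌊0.02955/0.00833333⌋ = 3; lat ⌊0.02296/0.00416667⌋ = 5.

AL02bs35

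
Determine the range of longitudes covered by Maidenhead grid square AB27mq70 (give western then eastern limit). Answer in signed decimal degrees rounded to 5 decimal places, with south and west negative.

Field A=0, B=1: +0·20° lon, +1·10° lat → SW at lon -180°, lat -80°.
Square 2, 7: +2·2° lon, +7·1° lat → SW at lon -176°, lat -73°.
Subsquare m=12, q=16: +12·0.0833333° lon, +16·0.0416667° lat → SW at lon -175°, lat -72.3333°.
Extended square 7, 0: +7·0.00833333° lon, +0·0.00416667° lat → SW at lon -174.942°, lat -72.3333°.
Cell spans 0.00833333° lon × 0.00416667° lat.
west -174.94167, east -174.93333.

-174.94167, -174.93333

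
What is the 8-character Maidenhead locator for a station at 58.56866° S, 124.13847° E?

PD21bk63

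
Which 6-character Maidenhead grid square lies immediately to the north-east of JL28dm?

JL28en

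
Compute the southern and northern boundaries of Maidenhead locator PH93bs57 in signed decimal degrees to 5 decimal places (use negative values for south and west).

-16.22083, -16.21667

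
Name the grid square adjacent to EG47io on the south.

EG47in

Latitude subsquare o = 14; −1 → 13 = n.
The longitude characters are unchanged.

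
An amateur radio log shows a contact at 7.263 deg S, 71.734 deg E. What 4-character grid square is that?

MI52

Add 180° to longitude and 90° to latitude: 251.73, 82.74.
Field: 251.73/20 → 12 → M, 82.74/10 → 8 → I; chars MI.
Square: 11.73/2 → 5, 2.74/1 → 2; chars 52.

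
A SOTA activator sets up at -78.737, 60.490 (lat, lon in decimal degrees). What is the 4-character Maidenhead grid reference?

MB01

Offset from 180°W / 90°S: lon 240.49°, lat 11.26°.
Field: 240.49/20 → 12 → M, 11.26/10 → 1 → B; chars MB.
Square: 0.49/2 → 0, 1.26/1 → 1; chars 01.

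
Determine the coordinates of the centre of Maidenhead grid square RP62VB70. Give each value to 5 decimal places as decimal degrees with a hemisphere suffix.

Field R=17, P=15: +17·20° lon, +15·10° lat → SW at lon 160°, lat 60°.
Square 6, 2: +6·2° lon, +2·1° lat → SW at lon 172°, lat 62°.
Subsquare v=21, b=1: +21·0.0833333° lon, +1·0.0416667° lat → SW at lon 173.75°, lat 62.0417°.
Extended square 7, 0: +7·0.00833333° lon, +0·0.00416667° lat → SW at lon 173.808°, lat 62.0417°.
Cell spans 0.00833333° lon × 0.00416667° lat. Centre is SW corner plus half of each.
latitude 62.04375° N, longitude 173.81250° E.

62.04375° N, 173.81250° E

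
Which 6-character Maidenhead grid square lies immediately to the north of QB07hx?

QB08ha

Latitude subsquare x = 23; +1 → 24, wraps to 0 = a, carry into square.
Latitude square 7; +1 → 8.
The longitude characters are unchanged.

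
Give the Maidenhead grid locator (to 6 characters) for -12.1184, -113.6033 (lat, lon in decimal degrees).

DH37ev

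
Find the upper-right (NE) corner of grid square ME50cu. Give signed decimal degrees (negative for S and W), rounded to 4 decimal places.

-49.1250, 70.2500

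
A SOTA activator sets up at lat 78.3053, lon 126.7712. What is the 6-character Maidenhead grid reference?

PQ38jh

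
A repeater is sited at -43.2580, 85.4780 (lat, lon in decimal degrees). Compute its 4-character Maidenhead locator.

Add 180° to longitude and 90° to latitude: 265.48, 46.74.
Field: lon ⌊265.48/20⌋ = 13 → N; lat ⌊46.74/10⌋ = 4 → E.
Square: lon ⌊5.48/2⌋ = 2; lat ⌊6.74/1⌋ = 6.

NE26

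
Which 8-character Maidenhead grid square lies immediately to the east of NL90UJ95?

NL90vj05

Longitude extended square 9; +1 → 10, wraps to 0, carry into subsquare.
Longitude subsquare u = 20; +1 → 21 = v.
The latitude characters are unchanged.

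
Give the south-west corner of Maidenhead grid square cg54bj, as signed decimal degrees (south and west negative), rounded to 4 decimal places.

-25.6250, -129.9167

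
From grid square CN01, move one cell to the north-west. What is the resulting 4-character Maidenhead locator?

BN92

Longitude square 0; −1 → -1, wraps to 9, carry into field.
Longitude field C = 2; −1 → 1 = B.
Latitude square 1; +1 → 2.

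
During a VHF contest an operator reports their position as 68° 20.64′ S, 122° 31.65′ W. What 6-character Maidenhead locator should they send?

CC81rp

Shift to the Maidenhead origin (180°W, 90°S): lon 57.4725, lat 21.6560.
Field: lon ⌊57.4725/20⌋ = 2 → C; lat ⌊21.6560/10⌋ = 2 → C.
Square: lon ⌊17.4725/2⌋ = 8; lat ⌊1.6560/1⌋ = 1.
Subsquare: lon ⌊1.4725/0.0833333⌋ = 17 → r; lat ⌊0.6560/0.0416667⌋ = 15 → p.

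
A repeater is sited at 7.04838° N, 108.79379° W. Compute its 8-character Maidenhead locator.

Shift to the Maidenhead origin (180°W, 90°S): lon 71.20621, lat 97.04838.
Field: lon ⌊71.20621/20⌋ = 3 → D; lat ⌊97.04838/10⌋ = 9 → J.
Square: lon ⌊11.20621/2⌋ = 5; lat ⌊7.04838/1⌋ = 7.
Subsquare: lon ⌊1.20621/0.0833333⌋ = 14 → o; lat ⌊0.04838/0.0416667⌋ = 1 → b.
Extended square: lon ⌊0.03954/0.00833333⌋ = 4; lat ⌊0.00671/0.00416667⌋ = 1.

DJ57ob41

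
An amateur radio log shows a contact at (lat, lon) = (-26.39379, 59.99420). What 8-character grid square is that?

LG93xo95

Add 180° to longitude and 90° to latitude: 239.99420, 63.60621.
Field (20°×10°, letters A–R): lon ⌊239.99420/20⌋ = 11 → L; lat ⌊63.60621/10⌋ = 6 → G.
Square (2°×1°, digits 0–9): lon ⌊19.99420/2⌋ = 9; lat ⌊3.60621/1⌋ = 3.
Subsquare (5′×2.5′, letters a–x): lon ⌊1.99420/0.0833333⌋ = 23 → x; lat ⌊0.60621/0.0416667⌋ = 14 → o.
Extended square (30″×15″, digits 0–9): lon ⌊0.07753/0.00833333⌋ = 9; lat ⌊0.02288/0.00416667⌋ = 5.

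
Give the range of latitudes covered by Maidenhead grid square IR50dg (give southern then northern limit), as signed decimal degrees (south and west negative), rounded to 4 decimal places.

80.2500, 80.2917

Field I=8, R=17: +8·20° lon, +17·10° lat → SW at lon -20°, lat 80°.
Square 5, 0: +5·2° lon, +0·1° lat → SW at lon -10°, lat 80°.
Subsquare d=3, g=6: +3·0.0833333° lon, +6·0.0416667° lat → SW at lon -9.75°, lat 80.25°.
Cell spans 0.0833333° lon × 0.0416667° lat.
south 80.2500, north 80.2917.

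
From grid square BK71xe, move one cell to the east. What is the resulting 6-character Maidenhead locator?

Longitude subsquare x = 23; +1 → 24, wraps to 0 = a, carry into square.
Longitude square 7; +1 → 8.
The latitude characters are unchanged.

BK81ae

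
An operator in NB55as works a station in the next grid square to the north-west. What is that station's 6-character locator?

NB45xt

Longitude subsquare a = 0; −1 → -1, wraps to 23 = x, carry into square.
Longitude square 5; −1 → 4.
Latitude subsquare s = 18; +1 → 19 = t.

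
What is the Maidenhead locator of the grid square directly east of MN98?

Longitude square 9; +1 → 10, wraps to 0, carry into field.
Longitude field M = 12; +1 → 13 = N.
The latitude characters are unchanged.

NN08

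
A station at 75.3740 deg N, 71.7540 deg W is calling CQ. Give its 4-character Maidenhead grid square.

FQ45

Shift to the Maidenhead origin (180°W, 90°S): lon 108.25, lat 165.37.
Field (20°×10°, letters A–R): lon ⌊108.25/20⌋ = 5 → F; lat ⌊165.37/10⌋ = 16 → Q.
Square (2°×1°, digits 0–9): lon ⌊8.25/2⌋ = 4; lat ⌊5.37/1⌋ = 5.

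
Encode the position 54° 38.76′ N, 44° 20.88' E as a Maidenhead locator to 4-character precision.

Add 180° to longitude and 90° to latitude: 224.35, 144.65.
Field (20°×10°, letters A–R): lon ⌊224.35/20⌋ = 11 → L; lat ⌊144.65/10⌋ = 14 → O.
Square (2°×1°, digits 0–9): lon ⌊4.35/2⌋ = 2; lat ⌊4.65/1⌋ = 4.

LO24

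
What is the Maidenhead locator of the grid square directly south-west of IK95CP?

IK95bo

Longitude subsquare c = 2; −1 → 1 = b.
Latitude subsquare p = 15; −1 → 14 = o.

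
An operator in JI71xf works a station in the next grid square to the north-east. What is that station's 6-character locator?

Longitude subsquare x = 23; +1 → 24, wraps to 0 = a, carry into square.
Longitude square 7; +1 → 8.
Latitude subsquare f = 5; +1 → 6 = g.

JI81ag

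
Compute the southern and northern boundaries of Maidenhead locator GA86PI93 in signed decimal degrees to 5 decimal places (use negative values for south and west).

-83.65417, -83.65000

Field G=6, A=0: +6·20° lon, +0·10° lat → SW at lon -60°, lat -90°.
Square 8, 6: +8·2° lon, +6·1° lat → SW at lon -44°, lat -84°.
Subsquare p=15, i=8: +15·0.0833333° lon, +8·0.0416667° lat → SW at lon -42.75°, lat -83.6667°.
Extended square 9, 3: +9·0.00833333° lon, +3·0.00416667° lat → SW at lon -42.675°, lat -83.6542°.
Cell spans 0.00833333° lon × 0.00416667° lat.
south -83.65417, north -83.65000.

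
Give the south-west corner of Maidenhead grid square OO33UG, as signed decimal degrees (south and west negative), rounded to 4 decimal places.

53.2500, 107.6667

Field O=14, O=14: +14·20° lon, +14·10° lat → SW at lon 100°, lat 50°.
Square 3, 3: +3·2° lon, +3·1° lat → SW at lon 106°, lat 53°.
Subsquare u=20, g=6: +20·0.0833333° lon, +6·0.0416667° lat → SW at lon 107.667°, lat 53.25°.
latitude 53.2500, longitude 107.6667.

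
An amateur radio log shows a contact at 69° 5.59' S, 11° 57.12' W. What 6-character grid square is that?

IC40av

Add 180° to longitude and 90° to latitude: 168.0480, 20.9068.
Field: 168.0480/20 → 8 → I, 20.9068/10 → 2 → C; chars IC.
Square: 8.0480/2 → 4, 0.9068/1 → 0; chars 40.
Subsquare: 0.0480/0.0833333 → 0 → a, 0.9068/0.0416667 → 21 → v; chars av.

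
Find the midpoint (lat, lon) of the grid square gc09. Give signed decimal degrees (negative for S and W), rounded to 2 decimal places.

Field G=6, C=2: +6·20° lon, +2·10° lat → SW at lon -60°, lat -70°.
Square 0, 9: +0·2° lon, +9·1° lat → SW at lon -60°, lat -61°.
Cell spans 2° lon × 1° lat. Centre is SW corner plus half of each.
latitude -60.50, longitude -59.00.

-60.50, -59.00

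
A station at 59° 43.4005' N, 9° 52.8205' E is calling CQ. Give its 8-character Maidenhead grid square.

JO49wr53

Add 180° to longitude and 90° to latitude: 189.88034, 149.72334.
Field (20°×10°, letters A–R): 189.88034/20 → 9 → J, 149.72334/10 → 14 → O; chars JO.
Square (2°×1°, digits 0–9): 9.88034/2 → 4, 9.72334/1 → 9; chars 49.
Subsquare (5′×2.5′, letters a–x): 1.88034/0.0833333 → 22 → w, 0.72334/0.0416667 → 17 → r; chars wr.
Extended square (30″×15″, digits 0–9): 0.04701/0.00833333 → 5, 0.01501/0.00416667 → 3; chars 53.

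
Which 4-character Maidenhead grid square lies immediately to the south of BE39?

BE38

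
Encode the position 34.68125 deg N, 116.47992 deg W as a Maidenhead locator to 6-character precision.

DM14sq

Shift to the Maidenhead origin (180°W, 90°S): lon 63.5201, lat 124.6813.
Field (20°×10°, letters A–R): lon ⌊63.5201/20⌋ = 3 → D; lat ⌊124.6813/10⌋ = 12 → M.
Square (2°×1°, digits 0–9): lon ⌊3.5201/2⌋ = 1; lat ⌊4.6813/1⌋ = 4.
Subsquare (5′×2.5′, letters a–x): lon ⌊1.5201/0.0833333⌋ = 18 → s; lat ⌊0.6813/0.0416667⌋ = 16 → q.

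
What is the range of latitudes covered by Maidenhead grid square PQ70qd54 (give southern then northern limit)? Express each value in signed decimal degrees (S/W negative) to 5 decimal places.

70.14167, 70.14583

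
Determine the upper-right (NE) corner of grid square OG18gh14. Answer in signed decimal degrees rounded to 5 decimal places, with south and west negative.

-21.68750, 102.51667

Field O=14, G=6: +14·20° lon, +6·10° lat → SW at lon 100°, lat -30°.
Square 1, 8: +1·2° lon, +8·1° lat → SW at lon 102°, lat -22°.
Subsquare g=6, h=7: +6·0.0833333° lon, +7·0.0416667° lat → SW at lon 102.5°, lat -21.7083°.
Extended square 1, 4: +1·0.00833333° lon, +4·0.00416667° lat → SW at lon 102.508°, lat -21.6917°.
Cell spans 0.00833333° lon × 0.00416667° lat. NE corner is SW corner plus one full cell.
latitude -21.68750, longitude 102.51667.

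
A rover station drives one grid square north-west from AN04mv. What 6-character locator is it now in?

Longitude subsquare m = 12; −1 → 11 = l.
Latitude subsquare v = 21; +1 → 22 = w.

AN04lw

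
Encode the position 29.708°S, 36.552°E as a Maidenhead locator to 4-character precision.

KG80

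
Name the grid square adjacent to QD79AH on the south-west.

Longitude subsquare a = 0; −1 → -1, wraps to 23 = x, carry into square.
Longitude square 7; −1 → 6.
Latitude subsquare h = 7; −1 → 6 = g.

QD69xg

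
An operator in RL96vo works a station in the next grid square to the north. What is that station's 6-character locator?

Latitude subsquare o = 14; +1 → 15 = p.
The longitude characters are unchanged.

RL96vp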